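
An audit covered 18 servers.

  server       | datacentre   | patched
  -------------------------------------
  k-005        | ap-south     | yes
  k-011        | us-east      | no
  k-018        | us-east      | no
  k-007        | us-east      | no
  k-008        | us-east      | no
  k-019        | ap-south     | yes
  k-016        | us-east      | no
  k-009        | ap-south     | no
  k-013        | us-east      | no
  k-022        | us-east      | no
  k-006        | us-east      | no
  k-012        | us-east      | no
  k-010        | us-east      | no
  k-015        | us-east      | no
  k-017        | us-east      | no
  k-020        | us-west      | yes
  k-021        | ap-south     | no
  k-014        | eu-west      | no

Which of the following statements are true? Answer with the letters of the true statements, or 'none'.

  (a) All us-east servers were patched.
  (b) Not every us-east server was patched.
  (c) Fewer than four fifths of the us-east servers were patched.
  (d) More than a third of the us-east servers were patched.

|A| = 12, |A ∩ B| = 0, |A ∖ B| = 12.
(a) A ⊆ B, i.e. every element of A is in B (|A ∖ B| = 0): fails.
(b) A ⊄ B (|A ∖ B| ≥ 1): holds.
(c) |A ∩ B| / |A| < 4/5: holds.
(d) |A ∩ B| / |A| > 1/3: fails.

(b), (c)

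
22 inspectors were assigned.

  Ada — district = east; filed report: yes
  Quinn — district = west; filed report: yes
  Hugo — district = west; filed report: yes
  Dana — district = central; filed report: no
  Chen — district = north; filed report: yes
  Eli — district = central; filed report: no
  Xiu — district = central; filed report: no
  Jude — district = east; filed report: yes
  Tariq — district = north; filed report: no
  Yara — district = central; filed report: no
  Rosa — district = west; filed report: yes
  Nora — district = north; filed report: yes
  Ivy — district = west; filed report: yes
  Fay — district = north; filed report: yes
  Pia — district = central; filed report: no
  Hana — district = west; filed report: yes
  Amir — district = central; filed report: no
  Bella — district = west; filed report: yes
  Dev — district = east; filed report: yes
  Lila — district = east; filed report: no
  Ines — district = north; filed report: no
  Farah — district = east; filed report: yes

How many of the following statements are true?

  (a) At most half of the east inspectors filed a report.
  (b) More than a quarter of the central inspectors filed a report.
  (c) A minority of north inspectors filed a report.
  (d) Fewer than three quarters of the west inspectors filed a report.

(a) east: |A| = 5, |A ∩ B| = 4; needs |A ∩ B| ≤ |A ∖ B| — false.
(b) central: |A| = 6, |A ∩ B| = 0; needs |A ∩ B| / |A| > 1/4 — false.
(c) north: |A| = 5, |A ∩ B| = 3; needs |A ∩ B| < |A ∖ B| — false.
(d) west: |A| = 6, |A ∩ B| = 6; needs |A ∩ B| / |A| < 3/4 — false.

0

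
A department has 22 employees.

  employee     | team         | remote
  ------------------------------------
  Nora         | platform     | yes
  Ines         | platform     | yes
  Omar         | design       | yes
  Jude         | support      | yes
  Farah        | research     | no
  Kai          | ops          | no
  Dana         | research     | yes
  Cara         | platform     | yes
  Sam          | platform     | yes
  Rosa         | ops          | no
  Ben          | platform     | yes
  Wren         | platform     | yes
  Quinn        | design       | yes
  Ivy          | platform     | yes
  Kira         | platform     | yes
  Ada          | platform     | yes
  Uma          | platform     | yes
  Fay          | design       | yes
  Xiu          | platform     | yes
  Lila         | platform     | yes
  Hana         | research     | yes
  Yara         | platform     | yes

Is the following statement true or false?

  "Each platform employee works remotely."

Truth condition: A ⊆ B, i.e. every element of A is in B (|A ∖ B| = 0).
A (the restrictor) = {Nora, Ines, Cara, Sam, Ben, Wren, Ivy, Kira, Ada, Uma, Xiu, Lila, Yara}, |A| = 13.
A ∖ B = {}, so |A ∖ B| = 0.
So the statement is true.

True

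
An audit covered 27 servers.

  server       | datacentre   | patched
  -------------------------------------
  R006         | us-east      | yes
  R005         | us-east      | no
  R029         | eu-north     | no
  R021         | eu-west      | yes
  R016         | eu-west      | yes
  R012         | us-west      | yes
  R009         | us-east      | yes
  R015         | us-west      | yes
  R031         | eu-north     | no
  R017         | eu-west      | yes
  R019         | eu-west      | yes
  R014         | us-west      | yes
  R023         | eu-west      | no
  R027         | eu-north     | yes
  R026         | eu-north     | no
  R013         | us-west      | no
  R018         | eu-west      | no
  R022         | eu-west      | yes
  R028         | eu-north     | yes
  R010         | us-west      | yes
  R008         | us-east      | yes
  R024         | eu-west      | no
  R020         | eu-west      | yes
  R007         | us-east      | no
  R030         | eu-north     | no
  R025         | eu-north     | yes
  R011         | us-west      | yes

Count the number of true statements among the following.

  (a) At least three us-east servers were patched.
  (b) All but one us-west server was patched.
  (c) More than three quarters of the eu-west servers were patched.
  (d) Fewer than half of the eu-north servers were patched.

(a) us-east: |A| = 5, |A ∩ B| = 3; needs |A ∩ B| ≥ 3 — true.
(b) us-west: |A| = 6, |A ∩ B| = 5; needs |A ∖ B| = 1 — true.
(c) eu-west: |A| = 9, |A ∩ B| = 6; needs |A ∩ B| / |A| > 3/4 — false.
(d) eu-north: |A| = 7, |A ∩ B| = 3; needs |A ∩ B| < |A ∖ B| — true.

3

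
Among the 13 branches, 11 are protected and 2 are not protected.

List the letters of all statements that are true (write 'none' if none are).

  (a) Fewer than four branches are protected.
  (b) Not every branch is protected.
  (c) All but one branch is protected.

(b)

|A| = 13, |A ∩ B| = 11, |A ∖ B| = 2.
(a) |A ∩ B| < 4: fails.
(b) A ⊄ B (|A ∖ B| ≥ 1): holds.
(c) |A ∖ B| = 1: fails.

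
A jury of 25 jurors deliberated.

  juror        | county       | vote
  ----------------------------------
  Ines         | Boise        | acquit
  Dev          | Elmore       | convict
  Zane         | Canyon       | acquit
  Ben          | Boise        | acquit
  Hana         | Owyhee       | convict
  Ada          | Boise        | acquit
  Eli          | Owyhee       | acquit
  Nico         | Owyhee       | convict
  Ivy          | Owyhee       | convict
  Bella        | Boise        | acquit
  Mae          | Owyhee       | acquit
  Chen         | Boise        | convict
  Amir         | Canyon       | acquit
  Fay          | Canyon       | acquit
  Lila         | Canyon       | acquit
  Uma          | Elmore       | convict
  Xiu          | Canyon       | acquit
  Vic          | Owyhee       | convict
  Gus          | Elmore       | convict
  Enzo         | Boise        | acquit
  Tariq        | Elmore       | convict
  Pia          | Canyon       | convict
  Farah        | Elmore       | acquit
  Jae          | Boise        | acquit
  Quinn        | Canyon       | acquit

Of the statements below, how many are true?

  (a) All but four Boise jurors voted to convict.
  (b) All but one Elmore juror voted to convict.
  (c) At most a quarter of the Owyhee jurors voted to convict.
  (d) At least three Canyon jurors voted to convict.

1

(a) Boise: |A| = 7, |A ∩ B| = 1; needs |A ∖ B| = 4 — false.
(b) Elmore: |A| = 5, |A ∩ B| = 4; needs |A ∖ B| = 1 — true.
(c) Owyhee: |A| = 6, |A ∩ B| = 4; needs |A ∩ B| / |A| ≤ 1/4 — false.
(d) Canyon: |A| = 7, |A ∩ B| = 1; needs |A ∩ B| ≥ 3 — false.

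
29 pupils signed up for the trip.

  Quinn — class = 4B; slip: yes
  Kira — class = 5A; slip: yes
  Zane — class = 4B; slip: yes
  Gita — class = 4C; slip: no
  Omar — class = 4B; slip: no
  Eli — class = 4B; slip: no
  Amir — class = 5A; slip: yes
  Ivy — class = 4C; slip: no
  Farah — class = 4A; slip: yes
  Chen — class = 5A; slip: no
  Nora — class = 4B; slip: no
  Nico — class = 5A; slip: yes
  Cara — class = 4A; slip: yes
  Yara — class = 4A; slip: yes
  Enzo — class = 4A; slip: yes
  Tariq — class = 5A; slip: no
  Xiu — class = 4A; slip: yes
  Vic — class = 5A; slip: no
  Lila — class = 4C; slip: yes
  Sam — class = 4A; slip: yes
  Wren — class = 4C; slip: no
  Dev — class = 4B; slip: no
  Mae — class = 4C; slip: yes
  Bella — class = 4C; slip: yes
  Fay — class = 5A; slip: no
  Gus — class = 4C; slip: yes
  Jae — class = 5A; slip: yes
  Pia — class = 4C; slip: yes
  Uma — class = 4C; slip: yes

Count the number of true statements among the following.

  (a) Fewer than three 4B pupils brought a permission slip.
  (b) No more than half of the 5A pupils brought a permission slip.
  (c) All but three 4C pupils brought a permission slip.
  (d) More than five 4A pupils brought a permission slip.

4

(a) 4B: |A| = 6, |A ∩ B| = 2; needs |A ∩ B| < 3 — true.
(b) 5A: |A| = 8, |A ∩ B| = 4; needs |A ∩ B| ≤ |A ∖ B| — true.
(c) 4C: |A| = 9, |A ∩ B| = 6; needs |A ∖ B| = 3 — true.
(d) 4A: |A| = 6, |A ∩ B| = 6; needs |A ∩ B| > 5 — true.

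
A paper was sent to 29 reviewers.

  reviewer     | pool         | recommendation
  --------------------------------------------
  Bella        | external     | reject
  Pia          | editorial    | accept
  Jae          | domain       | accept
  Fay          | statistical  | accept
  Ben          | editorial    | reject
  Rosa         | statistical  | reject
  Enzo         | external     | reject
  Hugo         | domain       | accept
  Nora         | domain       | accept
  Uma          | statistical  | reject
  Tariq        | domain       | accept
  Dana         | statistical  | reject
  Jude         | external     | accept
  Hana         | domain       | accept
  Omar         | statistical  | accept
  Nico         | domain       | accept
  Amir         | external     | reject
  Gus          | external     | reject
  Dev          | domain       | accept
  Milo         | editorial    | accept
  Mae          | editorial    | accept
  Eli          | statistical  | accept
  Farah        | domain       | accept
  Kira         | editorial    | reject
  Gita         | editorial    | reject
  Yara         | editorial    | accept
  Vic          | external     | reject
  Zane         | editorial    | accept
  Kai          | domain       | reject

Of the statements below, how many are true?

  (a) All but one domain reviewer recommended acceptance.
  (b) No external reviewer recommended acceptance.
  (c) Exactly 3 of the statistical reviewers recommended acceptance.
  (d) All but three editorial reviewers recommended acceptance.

3

(a) domain: |A| = 9, |A ∩ B| = 8; needs |A ∖ B| = 1 — true.
(b) external: |A| = 6, |A ∩ B| = 1; needs A ∩ B = ∅ (|A ∩ B| = 0) — false.
(c) statistical: |A| = 6, |A ∩ B| = 3; needs |A ∩ B| = 3 — true.
(d) editorial: |A| = 8, |A ∩ B| = 5; needs |A ∖ B| = 3 — true.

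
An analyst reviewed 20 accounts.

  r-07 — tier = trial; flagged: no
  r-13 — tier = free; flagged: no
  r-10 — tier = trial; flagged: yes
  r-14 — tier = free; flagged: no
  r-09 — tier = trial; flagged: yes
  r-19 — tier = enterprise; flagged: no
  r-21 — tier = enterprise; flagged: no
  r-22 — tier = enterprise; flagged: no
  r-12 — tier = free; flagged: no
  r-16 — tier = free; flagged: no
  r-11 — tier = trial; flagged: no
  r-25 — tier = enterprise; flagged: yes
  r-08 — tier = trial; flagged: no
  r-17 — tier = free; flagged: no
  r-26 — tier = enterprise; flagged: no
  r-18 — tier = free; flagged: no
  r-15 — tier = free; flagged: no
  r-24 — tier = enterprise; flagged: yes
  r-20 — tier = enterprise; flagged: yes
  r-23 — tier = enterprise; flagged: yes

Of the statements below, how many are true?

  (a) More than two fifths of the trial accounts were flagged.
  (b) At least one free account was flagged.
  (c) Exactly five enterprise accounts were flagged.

(a) trial: |A| = 5, |A ∩ B| = 2; needs |A ∩ B| / |A| > 2/5 — false.
(b) free: |A| = 7, |A ∩ B| = 0; needs A ∩ B ≠ ∅ (|A ∩ B| ≥ 1) — false.
(c) enterprise: |A| = 8, |A ∩ B| = 4; needs |A ∩ B| = 5 — false.

0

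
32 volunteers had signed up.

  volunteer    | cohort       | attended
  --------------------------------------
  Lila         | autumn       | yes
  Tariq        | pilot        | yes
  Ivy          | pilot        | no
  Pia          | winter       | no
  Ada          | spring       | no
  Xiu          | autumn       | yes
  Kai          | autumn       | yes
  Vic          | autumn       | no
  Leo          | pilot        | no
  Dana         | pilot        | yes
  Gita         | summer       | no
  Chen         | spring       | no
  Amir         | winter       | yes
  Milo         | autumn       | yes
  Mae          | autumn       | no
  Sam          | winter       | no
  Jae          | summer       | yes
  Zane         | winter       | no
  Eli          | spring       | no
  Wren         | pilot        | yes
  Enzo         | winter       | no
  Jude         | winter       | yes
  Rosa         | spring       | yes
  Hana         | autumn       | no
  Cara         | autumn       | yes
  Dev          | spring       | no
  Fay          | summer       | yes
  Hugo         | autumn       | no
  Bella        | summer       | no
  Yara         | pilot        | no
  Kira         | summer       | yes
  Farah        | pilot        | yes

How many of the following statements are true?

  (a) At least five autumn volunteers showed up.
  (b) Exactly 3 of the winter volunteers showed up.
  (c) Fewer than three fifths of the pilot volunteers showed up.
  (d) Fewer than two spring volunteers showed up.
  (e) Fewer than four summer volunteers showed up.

4

(a) autumn: |A| = 9, |A ∩ B| = 5; needs |A ∩ B| ≥ 5 — true.
(b) winter: |A| = 6, |A ∩ B| = 2; needs |A ∩ B| = 3 — false.
(c) pilot: |A| = 7, |A ∩ B| = 4; needs |A ∩ B| / |A| < 3/5 — true.
(d) spring: |A| = 5, |A ∩ B| = 1; needs |A ∩ B| < 2 — true.
(e) summer: |A| = 5, |A ∩ B| = 3; needs |A ∩ B| < 4 — true.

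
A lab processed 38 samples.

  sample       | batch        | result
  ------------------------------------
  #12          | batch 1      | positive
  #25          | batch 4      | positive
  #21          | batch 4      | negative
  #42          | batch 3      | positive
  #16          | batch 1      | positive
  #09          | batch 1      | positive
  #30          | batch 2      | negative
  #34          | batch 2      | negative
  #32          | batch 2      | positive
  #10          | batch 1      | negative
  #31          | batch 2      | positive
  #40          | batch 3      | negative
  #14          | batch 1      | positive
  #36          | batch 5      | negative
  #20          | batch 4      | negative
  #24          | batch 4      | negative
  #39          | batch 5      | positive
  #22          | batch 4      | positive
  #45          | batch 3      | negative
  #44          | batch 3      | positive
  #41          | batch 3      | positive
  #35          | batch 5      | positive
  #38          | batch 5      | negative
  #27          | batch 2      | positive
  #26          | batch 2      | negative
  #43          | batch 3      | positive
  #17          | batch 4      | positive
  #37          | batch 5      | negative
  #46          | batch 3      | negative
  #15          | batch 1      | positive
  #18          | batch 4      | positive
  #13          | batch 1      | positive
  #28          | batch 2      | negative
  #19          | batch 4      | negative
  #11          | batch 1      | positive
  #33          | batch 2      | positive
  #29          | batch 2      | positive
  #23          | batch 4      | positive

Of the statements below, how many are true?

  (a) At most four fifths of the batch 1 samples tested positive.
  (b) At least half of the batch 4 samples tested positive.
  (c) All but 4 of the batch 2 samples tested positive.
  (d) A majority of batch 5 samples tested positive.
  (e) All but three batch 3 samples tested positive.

3

(a) batch 1: |A| = 8, |A ∩ B| = 7; needs |A ∩ B| / |A| ≤ 4/5 — false.
(b) batch 4: |A| = 9, |A ∩ B| = 5; needs |A ∩ B| ≥ |A ∖ B| — true.
(c) batch 2: |A| = 9, |A ∩ B| = 5; needs |A ∖ B| = 4 — true.
(d) batch 5: |A| = 5, |A ∩ B| = 2; needs |A ∩ B| > |A ∖ B| — false.
(e) batch 3: |A| = 7, |A ∩ B| = 4; needs |A ∖ B| = 3 — true.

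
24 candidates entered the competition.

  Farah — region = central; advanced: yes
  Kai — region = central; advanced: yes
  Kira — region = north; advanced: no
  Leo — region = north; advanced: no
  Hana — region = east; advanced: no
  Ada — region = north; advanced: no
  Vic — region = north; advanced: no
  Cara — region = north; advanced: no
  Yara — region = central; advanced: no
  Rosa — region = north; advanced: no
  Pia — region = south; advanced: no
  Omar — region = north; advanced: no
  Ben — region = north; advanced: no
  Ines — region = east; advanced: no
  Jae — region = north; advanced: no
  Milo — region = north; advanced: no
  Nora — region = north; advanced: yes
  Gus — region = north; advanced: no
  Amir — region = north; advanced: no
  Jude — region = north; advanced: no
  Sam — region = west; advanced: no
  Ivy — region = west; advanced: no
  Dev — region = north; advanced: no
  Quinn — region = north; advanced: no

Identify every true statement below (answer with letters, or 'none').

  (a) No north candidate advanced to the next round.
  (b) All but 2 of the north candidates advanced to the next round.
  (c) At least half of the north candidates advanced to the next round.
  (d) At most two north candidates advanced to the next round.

|A| = 16, |A ∩ B| = 1, |A ∖ B| = 15.
(a) A ∩ B = ∅ (|A ∩ B| = 0): fails.
(b) |A ∖ B| = 2: fails.
(c) |A ∩ B| ≥ |A ∖ B|: fails.
(d) |A ∩ B| ≤ 2: holds.

(d)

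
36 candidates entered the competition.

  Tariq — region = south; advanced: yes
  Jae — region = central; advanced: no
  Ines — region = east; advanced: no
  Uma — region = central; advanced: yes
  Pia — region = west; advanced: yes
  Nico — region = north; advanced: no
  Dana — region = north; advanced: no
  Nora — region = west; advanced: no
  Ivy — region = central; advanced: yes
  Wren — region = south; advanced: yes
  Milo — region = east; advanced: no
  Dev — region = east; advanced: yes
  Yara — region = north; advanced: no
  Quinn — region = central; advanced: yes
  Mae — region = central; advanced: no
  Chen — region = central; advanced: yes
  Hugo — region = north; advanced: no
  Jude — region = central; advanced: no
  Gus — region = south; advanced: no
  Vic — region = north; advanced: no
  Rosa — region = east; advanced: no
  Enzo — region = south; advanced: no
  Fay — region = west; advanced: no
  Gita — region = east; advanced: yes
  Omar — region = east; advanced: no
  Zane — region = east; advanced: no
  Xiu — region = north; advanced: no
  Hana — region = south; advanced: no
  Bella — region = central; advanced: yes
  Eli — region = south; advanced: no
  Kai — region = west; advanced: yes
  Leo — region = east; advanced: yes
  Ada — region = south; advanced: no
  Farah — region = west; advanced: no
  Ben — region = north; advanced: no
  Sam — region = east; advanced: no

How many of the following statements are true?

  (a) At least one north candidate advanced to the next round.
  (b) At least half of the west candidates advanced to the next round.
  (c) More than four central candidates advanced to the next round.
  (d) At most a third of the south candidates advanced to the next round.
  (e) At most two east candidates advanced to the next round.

(a) north: |A| = 7, |A ∩ B| = 0; needs A ∩ B ≠ ∅ (|A ∩ B| ≥ 1) — false.
(b) west: |A| = 5, |A ∩ B| = 2; needs |A ∩ B| ≥ |A ∖ B| — false.
(c) central: |A| = 8, |A ∩ B| = 5; needs |A ∩ B| > 4 — true.
(d) south: |A| = 7, |A ∩ B| = 2; needs |A ∩ B| / |A| ≤ 1/3 — true.
(e) east: |A| = 9, |A ∩ B| = 3; needs |A ∩ B| ≤ 2 — false.

2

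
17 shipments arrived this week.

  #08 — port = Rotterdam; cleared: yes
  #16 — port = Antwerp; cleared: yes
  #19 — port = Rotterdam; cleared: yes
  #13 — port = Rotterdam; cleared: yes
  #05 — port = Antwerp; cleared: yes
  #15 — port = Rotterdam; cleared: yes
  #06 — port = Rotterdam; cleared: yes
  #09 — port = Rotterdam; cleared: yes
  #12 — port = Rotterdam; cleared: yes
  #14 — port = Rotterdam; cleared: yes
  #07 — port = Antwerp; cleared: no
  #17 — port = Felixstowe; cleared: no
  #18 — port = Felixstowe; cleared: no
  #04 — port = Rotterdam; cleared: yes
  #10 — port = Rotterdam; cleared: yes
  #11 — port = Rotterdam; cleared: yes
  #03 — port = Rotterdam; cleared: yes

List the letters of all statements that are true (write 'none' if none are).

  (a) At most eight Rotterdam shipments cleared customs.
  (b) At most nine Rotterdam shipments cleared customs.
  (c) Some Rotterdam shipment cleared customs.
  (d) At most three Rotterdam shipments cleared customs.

(c)

|A| = 12, |A ∩ B| = 12, |A ∖ B| = 0.
(a) |A ∩ B| ≤ 8: fails.
(b) |A ∩ B| ≤ 9: fails.
(c) A ∩ B ≠ ∅ (|A ∩ B| ≥ 1): holds.
(d) |A ∩ B| ≤ 3: fails.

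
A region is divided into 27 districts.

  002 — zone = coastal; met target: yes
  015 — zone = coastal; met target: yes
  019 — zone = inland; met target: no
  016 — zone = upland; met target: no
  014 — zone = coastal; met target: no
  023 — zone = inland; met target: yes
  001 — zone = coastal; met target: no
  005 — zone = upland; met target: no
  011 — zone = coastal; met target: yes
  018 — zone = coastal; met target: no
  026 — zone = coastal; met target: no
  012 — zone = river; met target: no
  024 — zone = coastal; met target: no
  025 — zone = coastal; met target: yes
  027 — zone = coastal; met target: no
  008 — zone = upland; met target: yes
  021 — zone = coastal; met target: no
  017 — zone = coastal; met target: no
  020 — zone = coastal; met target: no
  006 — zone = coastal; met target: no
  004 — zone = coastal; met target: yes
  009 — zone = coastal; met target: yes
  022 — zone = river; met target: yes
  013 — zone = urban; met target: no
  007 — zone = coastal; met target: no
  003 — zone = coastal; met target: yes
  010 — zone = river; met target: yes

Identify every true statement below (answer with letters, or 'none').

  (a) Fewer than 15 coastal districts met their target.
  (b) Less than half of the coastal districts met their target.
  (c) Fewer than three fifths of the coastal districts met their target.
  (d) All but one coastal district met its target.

(a), (b), (c)

|A| = 18, |A ∩ B| = 7, |A ∖ B| = 11.
(a) |A ∩ B| < 15: holds.
(b) |A ∩ B| < |A ∖ B|: holds.
(c) |A ∩ B| / |A| < 3/5: holds.
(d) |A ∖ B| = 1: fails.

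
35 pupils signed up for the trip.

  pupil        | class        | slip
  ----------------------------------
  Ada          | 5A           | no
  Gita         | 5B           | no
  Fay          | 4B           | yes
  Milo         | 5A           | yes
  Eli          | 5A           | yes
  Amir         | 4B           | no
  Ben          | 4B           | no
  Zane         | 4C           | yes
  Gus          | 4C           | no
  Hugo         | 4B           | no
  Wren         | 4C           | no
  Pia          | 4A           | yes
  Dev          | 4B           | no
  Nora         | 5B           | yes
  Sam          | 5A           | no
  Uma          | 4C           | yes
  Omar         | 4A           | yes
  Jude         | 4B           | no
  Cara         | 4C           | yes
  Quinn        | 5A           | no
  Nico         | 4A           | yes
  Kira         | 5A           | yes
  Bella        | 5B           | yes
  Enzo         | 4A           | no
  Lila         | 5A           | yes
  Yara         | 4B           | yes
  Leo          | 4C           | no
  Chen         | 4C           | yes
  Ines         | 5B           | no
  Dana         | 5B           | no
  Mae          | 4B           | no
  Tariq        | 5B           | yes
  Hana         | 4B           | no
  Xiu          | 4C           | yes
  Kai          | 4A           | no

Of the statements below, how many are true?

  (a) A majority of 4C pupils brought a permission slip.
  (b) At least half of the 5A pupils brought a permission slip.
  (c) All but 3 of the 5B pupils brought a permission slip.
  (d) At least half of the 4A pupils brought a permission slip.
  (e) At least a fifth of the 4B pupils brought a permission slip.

(a) 4C: |A| = 8, |A ∩ B| = 5; needs |A ∩ B| > |A ∖ B| — true.
(b) 5A: |A| = 7, |A ∩ B| = 4; needs |A ∩ B| ≥ |A ∖ B| — true.
(c) 5B: |A| = 6, |A ∩ B| = 3; needs |A ∖ B| = 3 — true.
(d) 4A: |A| = 5, |A ∩ B| = 3; needs |A ∩ B| ≥ |A ∖ B| — true.
(e) 4B: |A| = 9, |A ∩ B| = 2; needs |A ∩ B| / |A| ≥ 1/5 — true.

5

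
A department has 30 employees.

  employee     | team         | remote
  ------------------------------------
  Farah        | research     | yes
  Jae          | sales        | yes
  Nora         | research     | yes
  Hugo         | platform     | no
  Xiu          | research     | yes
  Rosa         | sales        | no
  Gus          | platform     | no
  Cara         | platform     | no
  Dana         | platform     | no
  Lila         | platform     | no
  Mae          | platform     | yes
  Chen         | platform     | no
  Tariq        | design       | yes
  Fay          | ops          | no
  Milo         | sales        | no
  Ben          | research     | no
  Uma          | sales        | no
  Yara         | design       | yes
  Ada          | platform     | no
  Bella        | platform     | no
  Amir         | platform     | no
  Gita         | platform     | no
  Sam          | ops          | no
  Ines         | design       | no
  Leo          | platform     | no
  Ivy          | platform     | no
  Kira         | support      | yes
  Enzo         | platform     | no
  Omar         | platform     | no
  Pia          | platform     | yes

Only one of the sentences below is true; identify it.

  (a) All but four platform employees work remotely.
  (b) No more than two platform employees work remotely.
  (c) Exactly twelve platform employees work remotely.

|A| = 16, |A ∩ B| = 2, |A ∖ B| = 14.
(a) requires |A ∖ B| = 4: false.
(b) requires |A ∩ B| ≤ 2: true.
(c) requires |A ∩ B| = 12: false.

(b)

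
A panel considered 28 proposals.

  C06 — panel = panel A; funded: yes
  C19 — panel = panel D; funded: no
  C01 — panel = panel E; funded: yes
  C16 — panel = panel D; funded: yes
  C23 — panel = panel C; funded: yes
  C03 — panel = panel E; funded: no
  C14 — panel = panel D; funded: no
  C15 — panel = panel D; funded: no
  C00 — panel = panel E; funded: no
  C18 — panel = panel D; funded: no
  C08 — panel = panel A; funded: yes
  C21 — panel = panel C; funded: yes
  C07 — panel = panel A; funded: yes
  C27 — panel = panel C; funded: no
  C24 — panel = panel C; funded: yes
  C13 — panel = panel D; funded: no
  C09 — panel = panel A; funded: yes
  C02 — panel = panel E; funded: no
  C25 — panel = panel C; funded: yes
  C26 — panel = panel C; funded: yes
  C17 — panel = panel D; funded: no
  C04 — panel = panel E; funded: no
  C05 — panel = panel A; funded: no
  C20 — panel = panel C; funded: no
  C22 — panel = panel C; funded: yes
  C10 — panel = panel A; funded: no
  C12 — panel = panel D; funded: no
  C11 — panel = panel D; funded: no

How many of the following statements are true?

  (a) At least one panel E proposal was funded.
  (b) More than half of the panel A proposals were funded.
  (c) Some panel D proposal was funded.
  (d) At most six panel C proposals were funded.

4

(a) panel E: |A| = 5, |A ∩ B| = 1; needs A ∩ B ≠ ∅ (|A ∩ B| ≥ 1) — true.
(b) panel A: |A| = 6, |A ∩ B| = 4; needs |A ∩ B| > |A ∖ B| — true.
(c) panel D: |A| = 9, |A ∩ B| = 1; needs A ∩ B ≠ ∅ (|A ∩ B| ≥ 1) — true.
(d) panel C: |A| = 8, |A ∩ B| = 6; needs |A ∩ B| ≤ 6 — true.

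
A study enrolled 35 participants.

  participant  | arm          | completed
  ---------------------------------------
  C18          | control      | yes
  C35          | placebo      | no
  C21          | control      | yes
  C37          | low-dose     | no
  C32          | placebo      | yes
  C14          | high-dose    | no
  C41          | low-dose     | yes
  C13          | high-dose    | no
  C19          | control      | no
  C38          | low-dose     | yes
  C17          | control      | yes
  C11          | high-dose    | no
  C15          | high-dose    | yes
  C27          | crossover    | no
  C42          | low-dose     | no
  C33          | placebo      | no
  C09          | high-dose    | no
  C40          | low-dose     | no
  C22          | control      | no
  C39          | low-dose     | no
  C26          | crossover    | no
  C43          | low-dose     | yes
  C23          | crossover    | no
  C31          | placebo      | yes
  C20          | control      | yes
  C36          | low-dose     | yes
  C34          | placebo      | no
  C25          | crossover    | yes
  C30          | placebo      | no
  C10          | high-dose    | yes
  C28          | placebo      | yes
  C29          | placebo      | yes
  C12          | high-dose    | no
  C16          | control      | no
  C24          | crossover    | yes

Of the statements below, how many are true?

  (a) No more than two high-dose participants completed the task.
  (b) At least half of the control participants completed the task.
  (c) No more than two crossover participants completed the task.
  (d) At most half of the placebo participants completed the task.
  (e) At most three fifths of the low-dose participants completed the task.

5

(a) high-dose: |A| = 7, |A ∩ B| = 2; needs |A ∩ B| ≤ 2 — true.
(b) control: |A| = 7, |A ∩ B| = 4; needs |A ∩ B| ≥ |A ∖ B| — true.
(c) crossover: |A| = 5, |A ∩ B| = 2; needs |A ∩ B| ≤ 2 — true.
(d) placebo: |A| = 8, |A ∩ B| = 4; needs |A ∩ B| ≤ |A ∖ B| — true.
(e) low-dose: |A| = 8, |A ∩ B| = 4; needs |A ∩ B| / |A| ≤ 3/5 — true.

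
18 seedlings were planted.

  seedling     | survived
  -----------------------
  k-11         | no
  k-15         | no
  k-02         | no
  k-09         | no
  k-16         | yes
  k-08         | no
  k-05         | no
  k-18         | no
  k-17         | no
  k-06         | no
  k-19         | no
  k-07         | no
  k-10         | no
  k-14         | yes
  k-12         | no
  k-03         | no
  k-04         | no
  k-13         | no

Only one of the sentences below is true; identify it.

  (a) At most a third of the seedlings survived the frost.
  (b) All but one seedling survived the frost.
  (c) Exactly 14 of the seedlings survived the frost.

(a)

|A| = 18, |A ∩ B| = 2, |A ∖ B| = 16.
(a) requires |A ∩ B| / |A| ≤ 1/3: true.
(b) requires |A ∖ B| = 1: false.
(c) requires |A ∩ B| = 14: false.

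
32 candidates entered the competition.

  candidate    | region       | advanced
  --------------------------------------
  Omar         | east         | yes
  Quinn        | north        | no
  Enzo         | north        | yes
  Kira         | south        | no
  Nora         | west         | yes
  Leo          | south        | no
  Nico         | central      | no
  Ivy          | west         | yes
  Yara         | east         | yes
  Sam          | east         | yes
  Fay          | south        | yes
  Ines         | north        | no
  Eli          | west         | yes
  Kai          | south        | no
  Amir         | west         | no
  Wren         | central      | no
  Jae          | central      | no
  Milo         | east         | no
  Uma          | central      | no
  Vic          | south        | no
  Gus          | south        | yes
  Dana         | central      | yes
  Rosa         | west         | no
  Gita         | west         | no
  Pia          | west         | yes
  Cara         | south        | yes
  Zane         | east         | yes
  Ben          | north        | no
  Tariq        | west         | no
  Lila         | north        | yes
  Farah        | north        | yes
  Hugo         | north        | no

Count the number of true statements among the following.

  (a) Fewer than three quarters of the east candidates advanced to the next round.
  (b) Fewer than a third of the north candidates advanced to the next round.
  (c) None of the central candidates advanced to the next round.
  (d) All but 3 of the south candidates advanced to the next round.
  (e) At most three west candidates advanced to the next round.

0

(a) east: |A| = 5, |A ∩ B| = 4; needs |A ∩ B| / |A| < 3/4 — false.
(b) north: |A| = 7, |A ∩ B| = 3; needs |A ∩ B| / |A| < 1/3 — false.
(c) central: |A| = 5, |A ∩ B| = 1; needs A ∩ B = ∅ (|A ∩ B| = 0) — false.
(d) south: |A| = 7, |A ∩ B| = 3; needs |A ∖ B| = 3 — false.
(e) west: |A| = 8, |A ∩ B| = 4; needs |A ∩ B| ≤ 3 — false.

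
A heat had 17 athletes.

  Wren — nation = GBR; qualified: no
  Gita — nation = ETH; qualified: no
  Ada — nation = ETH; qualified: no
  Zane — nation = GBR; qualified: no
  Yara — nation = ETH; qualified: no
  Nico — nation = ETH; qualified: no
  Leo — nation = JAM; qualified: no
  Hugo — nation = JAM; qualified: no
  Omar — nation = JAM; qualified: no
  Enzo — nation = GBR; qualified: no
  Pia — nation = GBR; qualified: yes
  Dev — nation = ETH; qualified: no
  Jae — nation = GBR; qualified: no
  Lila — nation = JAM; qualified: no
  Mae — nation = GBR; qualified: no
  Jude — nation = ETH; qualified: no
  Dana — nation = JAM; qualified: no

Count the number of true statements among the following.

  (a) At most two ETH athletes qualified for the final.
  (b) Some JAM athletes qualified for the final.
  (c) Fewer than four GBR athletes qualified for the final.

2

(a) ETH: |A| = 6, |A ∩ B| = 0; needs |A ∩ B| ≤ 2 — true.
(b) JAM: |A| = 5, |A ∩ B| = 0; needs A ∩ B ≠ ∅ (|A ∩ B| ≥ 1) — false.
(c) GBR: |A| = 6, |A ∩ B| = 1; needs |A ∩ B| < 4 — true.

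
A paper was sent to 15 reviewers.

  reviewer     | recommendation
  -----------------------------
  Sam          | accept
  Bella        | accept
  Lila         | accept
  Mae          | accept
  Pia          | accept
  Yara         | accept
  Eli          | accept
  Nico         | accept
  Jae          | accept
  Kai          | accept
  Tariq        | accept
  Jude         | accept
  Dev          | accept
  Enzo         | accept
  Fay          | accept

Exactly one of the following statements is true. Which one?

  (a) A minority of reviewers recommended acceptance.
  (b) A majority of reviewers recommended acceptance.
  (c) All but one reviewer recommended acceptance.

|A| = 15, |A ∩ B| = 15, |A ∖ B| = 0.
(a) requires |A ∩ B| < |A ∖ B|: false.
(b) requires |A ∩ B| > |A ∖ B|: true.
(c) requires |A ∖ B| = 1: false.

(b)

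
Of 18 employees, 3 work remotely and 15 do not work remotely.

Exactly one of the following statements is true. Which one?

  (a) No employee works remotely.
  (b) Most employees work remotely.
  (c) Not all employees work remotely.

(c)

|A| = 18, |A ∩ B| = 3, |A ∖ B| = 15.
(a) requires A ∩ B = ∅ (|A ∩ B| = 0): false.
(b) requires |A ∩ B| > |A ∖ B|: false.
(c) requires A ⊄ B (|A ∖ B| ≥ 1): true.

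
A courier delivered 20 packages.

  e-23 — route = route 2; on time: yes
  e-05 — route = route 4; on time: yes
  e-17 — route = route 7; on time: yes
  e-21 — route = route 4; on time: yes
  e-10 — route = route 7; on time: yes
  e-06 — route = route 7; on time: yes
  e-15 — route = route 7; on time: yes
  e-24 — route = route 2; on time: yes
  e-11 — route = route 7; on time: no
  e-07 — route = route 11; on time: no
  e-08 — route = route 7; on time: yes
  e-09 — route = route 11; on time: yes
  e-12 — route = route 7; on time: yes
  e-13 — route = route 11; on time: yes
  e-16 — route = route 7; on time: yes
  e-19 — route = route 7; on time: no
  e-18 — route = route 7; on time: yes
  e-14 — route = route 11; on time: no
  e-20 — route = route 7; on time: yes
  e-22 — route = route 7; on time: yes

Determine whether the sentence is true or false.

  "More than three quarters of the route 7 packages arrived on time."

True

The determiner here denotes the relation: |A ∩ B| / |A| > 3/4.
A (the restrictor) = {e-17, e-10, e-06, e-15, e-11, e-08, e-12, e-16, e-19, e-18, e-20, e-22}, |A| = 12.
A ∩ B = {e-17, e-10, e-06, e-15, e-08, e-12, e-16, e-18, e-20, e-22}, so |A ∩ B| = 10.
A ∖ B = {e-11, e-19}, so |A ∖ B| = 2.
|A ∩ B|/|A| = 10/12, so the statement is true.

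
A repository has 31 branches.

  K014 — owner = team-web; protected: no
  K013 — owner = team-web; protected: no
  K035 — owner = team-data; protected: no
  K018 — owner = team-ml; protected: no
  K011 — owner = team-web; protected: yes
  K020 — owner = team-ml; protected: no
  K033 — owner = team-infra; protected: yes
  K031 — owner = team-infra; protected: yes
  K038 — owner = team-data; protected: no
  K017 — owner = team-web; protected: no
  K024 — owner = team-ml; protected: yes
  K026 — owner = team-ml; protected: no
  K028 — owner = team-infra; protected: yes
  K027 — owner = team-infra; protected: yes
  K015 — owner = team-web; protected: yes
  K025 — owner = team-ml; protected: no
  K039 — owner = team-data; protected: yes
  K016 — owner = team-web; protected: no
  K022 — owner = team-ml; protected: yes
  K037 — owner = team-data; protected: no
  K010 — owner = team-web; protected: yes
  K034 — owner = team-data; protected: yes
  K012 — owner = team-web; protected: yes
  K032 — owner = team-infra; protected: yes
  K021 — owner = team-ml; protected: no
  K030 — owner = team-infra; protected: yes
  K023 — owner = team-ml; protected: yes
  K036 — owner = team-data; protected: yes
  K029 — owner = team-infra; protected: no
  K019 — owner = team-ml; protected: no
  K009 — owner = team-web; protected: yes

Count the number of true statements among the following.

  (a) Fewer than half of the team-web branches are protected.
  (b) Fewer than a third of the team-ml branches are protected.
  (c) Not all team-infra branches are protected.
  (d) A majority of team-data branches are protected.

1

(a) team-web: |A| = 9, |A ∩ B| = 5; needs |A ∩ B| < |A ∖ B| — false.
(b) team-ml: |A| = 9, |A ∩ B| = 3; needs |A ∩ B| / |A| < 1/3 — false.
(c) team-infra: |A| = 7, |A ∩ B| = 6; needs A ⊄ B (|A ∖ B| ≥ 1) — true.
(d) team-data: |A| = 6, |A ∩ B| = 3; needs |A ∩ B| > |A ∖ B| — false.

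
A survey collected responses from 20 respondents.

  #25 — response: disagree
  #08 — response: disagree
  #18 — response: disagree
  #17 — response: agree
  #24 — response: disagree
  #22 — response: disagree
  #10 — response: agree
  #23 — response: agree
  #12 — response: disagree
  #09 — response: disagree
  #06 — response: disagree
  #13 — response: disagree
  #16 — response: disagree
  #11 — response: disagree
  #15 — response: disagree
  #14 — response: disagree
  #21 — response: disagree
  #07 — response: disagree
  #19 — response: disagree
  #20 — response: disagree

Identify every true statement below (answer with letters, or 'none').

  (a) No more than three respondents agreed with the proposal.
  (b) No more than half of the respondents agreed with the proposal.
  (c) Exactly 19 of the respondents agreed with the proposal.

|A| = 20, |A ∩ B| = 3, |A ∖ B| = 17.
(a) |A ∩ B| ≤ 3: holds.
(b) |A ∩ B| ≤ |A ∖ B|: holds.
(c) |A ∩ B| = 19: fails.

(a), (b)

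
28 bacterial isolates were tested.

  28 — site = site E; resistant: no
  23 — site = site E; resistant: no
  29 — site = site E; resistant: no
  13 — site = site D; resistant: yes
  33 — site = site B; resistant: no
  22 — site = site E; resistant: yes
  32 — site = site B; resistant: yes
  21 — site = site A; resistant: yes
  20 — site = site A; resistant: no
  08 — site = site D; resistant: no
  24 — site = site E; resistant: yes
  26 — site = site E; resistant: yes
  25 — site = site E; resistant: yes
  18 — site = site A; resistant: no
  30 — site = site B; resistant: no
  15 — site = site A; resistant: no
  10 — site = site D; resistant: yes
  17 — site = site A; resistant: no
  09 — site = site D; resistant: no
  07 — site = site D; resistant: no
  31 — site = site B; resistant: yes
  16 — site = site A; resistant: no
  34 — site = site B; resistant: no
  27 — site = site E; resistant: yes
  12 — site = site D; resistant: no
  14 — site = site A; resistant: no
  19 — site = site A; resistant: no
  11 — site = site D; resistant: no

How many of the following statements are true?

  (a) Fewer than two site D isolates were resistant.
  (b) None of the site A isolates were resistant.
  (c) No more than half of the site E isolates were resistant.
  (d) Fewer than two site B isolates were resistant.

(a) site D: |A| = 7, |A ∩ B| = 2; needs |A ∩ B| < 2 — false.
(b) site A: |A| = 8, |A ∩ B| = 1; needs A ∩ B = ∅ (|A ∩ B| = 0) — false.
(c) site E: |A| = 8, |A ∩ B| = 5; needs |A ∩ B| ≤ |A ∖ B| — false.
(d) site B: |A| = 5, |A ∩ B| = 2; needs |A ∩ B| < 2 — false.

0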